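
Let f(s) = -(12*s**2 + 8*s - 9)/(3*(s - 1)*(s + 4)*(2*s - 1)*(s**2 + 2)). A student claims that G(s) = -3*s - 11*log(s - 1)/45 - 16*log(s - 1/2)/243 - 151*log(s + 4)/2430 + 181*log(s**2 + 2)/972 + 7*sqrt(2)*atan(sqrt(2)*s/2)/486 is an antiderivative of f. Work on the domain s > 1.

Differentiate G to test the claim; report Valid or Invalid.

Invalid: d/ds[G] - f = -3, which is not 0.

d/ds[G] = (-18*s**5 - 45*s**4 + 63*s**3 - 138*s**2 + 190*s - 63)/(6*s**5 + 15*s**4 - 21*s**3 + 42*s**2 - 66*s + 24)
d/ds[G] - f(s) = -3 != 0.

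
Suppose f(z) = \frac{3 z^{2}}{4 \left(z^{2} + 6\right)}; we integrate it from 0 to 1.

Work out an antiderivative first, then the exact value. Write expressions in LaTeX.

Antiderivative: F(z) = \frac{3 \left(z - \sqrt{6} \operatorname{atan}{\left(\frac{\sqrt{6} z}{6} \right)}\right)}{4}; value = - \frac{3 \sqrt{6} \operatorname{atan}{\left(\frac{\sqrt{6}}{6} \right)}}{4} + \frac{3}{4}

An antiderivative F(z) passes only if d/dz[F] lands on f(z) exactly.
F(z) = \frac{3 \left(z - \sqrt{6} \operatorname{atan}{\left(\frac{\sqrt{6} z}{6} \right)}\right)}{4} is an antiderivative of f.
Check: d/dz[\frac{3 \left(z - \sqrt{6} \operatorname{atan}{\left(\frac{\sqrt{6} z}{6} \right)}\right)}{4}] = \frac{3 z^{2}}{4 z^{2} + 24}, which equals f(z).
F(1) = - \frac{3 \sqrt{6} \operatorname{atan}{\left(\frac{\sqrt{6}}{6} \right)}}{4} + \frac{3}{4}; F(0) = 0.
Integral = F(1) - F(0) = - \frac{3 \sqrt{6} \operatorname{atan}{\left(\frac{\sqrt{6}}{6} \right)}}{4} + \frac{3}{4}.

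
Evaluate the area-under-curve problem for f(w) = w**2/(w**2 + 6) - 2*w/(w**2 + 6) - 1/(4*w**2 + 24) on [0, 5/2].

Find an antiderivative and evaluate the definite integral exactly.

Antiderivative: F(w) = w - log(w**2 + 6) - 25*sqrt(6)*atan(sqrt(6)*w/6)/24; value = -log(49/4) - 25*sqrt(6)*atan(5*sqrt(6)/12)/24 + log(6) + 5/2

Integrate term by term and add the pieces.
F(w) = w - log(w**2 + 6) - 25*sqrt(6)*atan(sqrt(6)*w/6)/24 is an antiderivative of f.
Check: d/dw[w - log(w**2 + 6) - 25*sqrt(6)*atan(sqrt(6)*w/6)/24] = (4*w**2 - 8*w - 1)/(4*w**2 + 24), which equals f(w).
F(5/2) = -log(49/4) - 25*sqrt(6)*atan(5*sqrt(6)/12)/24 + 5/2; F(0) = -log(6).
Integral = F(5/2) - F(0) = -log(49/4) - 25*sqrt(6)*atan(5*sqrt(6)/12)/24 + log(6) + 5/2.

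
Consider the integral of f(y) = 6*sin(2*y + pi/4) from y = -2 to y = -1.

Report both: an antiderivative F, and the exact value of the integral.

Antiderivative: F(y) = -3*cos(2*y + pi/4); value = 3*sin(pi/4 + 4) - 3*sin(pi/4 + 2)

A candidate is checked by its d/dy: the result must match f(y).
F(y) = -3*cos(2*y + pi/4) is an antiderivative of f.
Check: d/dy[-3*cos(2*y + pi/4)] = 6*sin(2*y + pi/4) = f(y).
F(-1) = -3*sin(pi/4 + 2); F(-2) = -3*sin(pi/4 + 4).
Integral = F(-1) - F(-2) = 3*sin(pi/4 + 4) - 3*sin(pi/4 + 2).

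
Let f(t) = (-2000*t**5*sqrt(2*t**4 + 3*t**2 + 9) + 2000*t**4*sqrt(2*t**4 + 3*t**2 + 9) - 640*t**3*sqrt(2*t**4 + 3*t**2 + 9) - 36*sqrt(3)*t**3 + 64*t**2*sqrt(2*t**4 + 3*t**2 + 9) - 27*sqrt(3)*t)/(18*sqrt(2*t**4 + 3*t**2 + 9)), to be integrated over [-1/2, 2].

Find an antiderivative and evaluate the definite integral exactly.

Check any antiderivative F(t) by computing F'(t) and comparing it with f(t).
F(t) = (-8*t**3*(5*t - 2)**3 - 27*sqrt(3)*sqrt(2*t**4 + 3*t**2 + 9))/54 is an antiderivative of f.
Check: d/dt[(-8*t**3*(5*t - 2)**3 - 27*sqrt(3)*sqrt(2*t**4 + 3*t**2 + 9))/54] = (-2000*t**5*sqrt(2*t**4 + 3*t**2 + 9) + 2000*t**4*sqrt(2*t**4 + 3*t**2 + 9) - 640*t**3*sqrt(2*t**4 + 3*t**2 + 9) - 36*sqrt(3)*t**3 + 64*t**2*sqrt(2*t**4 + 3*t**2 + 9) - 27*sqrt(3)*t)/(18*sqrt(2*t**4 + 3*t**2 + 9)) = f(t).
F(2) = -16384/27 - sqrt(159)/2; F(-1/2) = -sqrt(474)/8 - 27/16.
Integral = F(2) - F(-1/2) = -261415/432 - sqrt(159)/2 + sqrt(474)/8.

Antiderivative: F(t) = (-8*t**3*(5*t - 2)**3 - 27*sqrt(3)*sqrt(2*t**4 + 3*t**2 + 9))/54; value = -261415/432 - sqrt(159)/2 + sqrt(474)/8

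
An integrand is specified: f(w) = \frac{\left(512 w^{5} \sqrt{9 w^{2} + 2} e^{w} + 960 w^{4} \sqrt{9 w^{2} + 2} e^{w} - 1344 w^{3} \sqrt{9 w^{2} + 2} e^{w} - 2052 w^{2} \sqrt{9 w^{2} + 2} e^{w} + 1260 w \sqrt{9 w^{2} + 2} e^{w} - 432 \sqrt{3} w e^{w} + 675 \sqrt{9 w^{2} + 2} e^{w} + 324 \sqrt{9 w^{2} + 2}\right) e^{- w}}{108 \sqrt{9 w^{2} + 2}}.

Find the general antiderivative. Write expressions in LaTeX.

For F(w) to be correct the identity F'(w) - f(w) = 0 must hold.
Check: d/dw[\frac{\sqrt{3} \left(512 \sqrt{3} w^{6} e^{w} + 1152 \sqrt{3} w^{5} e^{w} - 2016 \sqrt{3} w^{4} e^{w} - 4104 \sqrt{3} w^{3} e^{w} + 3780 \sqrt{3} w^{2} e^{w} + 4050 \sqrt{3} w e^{w} - 864 \sqrt{9 w^{2} + 2} e^{w} - 3375 \sqrt{3} e^{w} - 1944 \sqrt{3}\right) e^{- w}}{1944}] = \frac{\left(512 w^{5} \sqrt{9 w^{2} + 2} e^{w} + 960 w^{4} \sqrt{9 w^{2} + 2} e^{w} - 1344 w^{3} \sqrt{9 w^{2} + 2} e^{w} - 2052 w^{2} \sqrt{9 w^{2} + 2} e^{w} + 1260 w \sqrt{9 w^{2} + 2} e^{w} - 432 \sqrt{3} w e^{w} + 675 \sqrt{9 w^{2} + 2} e^{w} + 324 \sqrt{9 w^{2} + 2}\right) e^{- w}}{108 \sqrt{9 w^{2} + 2}} = f(w).

F(w) = \frac{\sqrt{3} \left(512 \sqrt{3} w^{6} e^{w} + 1152 \sqrt{3} w^{5} e^{w} - 2016 \sqrt{3} w^{4} e^{w} - 4104 \sqrt{3} w^{3} e^{w} + 3780 \sqrt{3} w^{2} e^{w} + 4050 \sqrt{3} w e^{w} - 864 \sqrt{9 w^{2} + 2} e^{w} - 3375 \sqrt{3} e^{w} - 1944 \sqrt{3}\right) e^{- w}}{1944} + C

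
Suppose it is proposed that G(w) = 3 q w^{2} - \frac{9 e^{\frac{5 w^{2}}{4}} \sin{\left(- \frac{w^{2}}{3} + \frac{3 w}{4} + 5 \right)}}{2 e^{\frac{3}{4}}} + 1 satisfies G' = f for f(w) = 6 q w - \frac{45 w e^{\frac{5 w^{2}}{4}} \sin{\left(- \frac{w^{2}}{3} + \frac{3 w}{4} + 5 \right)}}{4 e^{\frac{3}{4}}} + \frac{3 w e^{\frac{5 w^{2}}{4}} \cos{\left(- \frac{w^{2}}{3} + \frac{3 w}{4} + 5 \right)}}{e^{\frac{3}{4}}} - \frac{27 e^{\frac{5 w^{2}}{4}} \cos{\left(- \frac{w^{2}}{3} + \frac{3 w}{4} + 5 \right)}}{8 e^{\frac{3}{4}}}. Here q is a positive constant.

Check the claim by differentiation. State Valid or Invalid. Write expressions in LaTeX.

Valid: G'(w) = f(w).

d/dw[G] = \frac{48 q w e^{\frac{3}{4}} - 90 w e^{\frac{5 w^{2}}{4}} \sin{\left(- \frac{w^{2}}{3} + \frac{3 w}{4} + 5 \right)} + 24 w e^{\frac{5 w^{2}}{4}} \cos{\left(- \frac{w^{2}}{3} + \frac{3 w}{4} + 5 \right)} - 27 e^{\frac{5 w^{2}}{4}} \cos{\left(- \frac{w^{2}}{3} + \frac{3 w}{4} + 5 \right)}}{8 e^{\frac{3}{4}}}
This equals f(w) exactly, so the claim holds.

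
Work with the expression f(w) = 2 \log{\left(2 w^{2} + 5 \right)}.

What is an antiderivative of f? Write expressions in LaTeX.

An antiderivative is F(w) = 2 \left(w \log{\left(2 w^{2} + 5 \right)} - 2 w + \sqrt{10} \operatorname{atan}{\left(\frac{\sqrt{10} w}{5} \right)}\right).

A candidate is checked by its d/dw: the result must match f(w).
Check: d/dw[2 \left(w \log{\left(2 w^{2} + 5 \right)} - 2 w + \sqrt{10} \operatorname{atan}{\left(\frac{\sqrt{10} w}{5} \right)}\right)] = 2 \log{\left(2 w^{2} + 5 \right)} = f(w).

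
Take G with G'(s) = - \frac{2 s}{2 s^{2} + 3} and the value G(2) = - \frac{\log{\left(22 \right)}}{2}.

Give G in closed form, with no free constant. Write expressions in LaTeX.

G(s) = - \frac{\log{\left(4 s^{2} + 6 \right)}}{2}

G'(s) matches the chain-rule pattern g'(h)*h' with inner function h(s) = 4 s^{2} + 6; substituting u = h(s) collapses the integral.
A general antiderivative is - \frac{\log{\left(4 s^{2} + 6 \right)}}{2} + C.
The condition gives C = - \frac{\log{\left(22 \right)}}{2} - (- \frac{\log{\left(22 \right)}}{2}) = 0.
So G(s) = - \frac{\log{\left(4 s^{2} + 6 \right)}}{2}.
Check: d/ds[- \frac{\log{\left(4 s^{2} + 6 \right)}}{2}] = - \frac{2 s}{2 s^{2} + 3} = G'(s).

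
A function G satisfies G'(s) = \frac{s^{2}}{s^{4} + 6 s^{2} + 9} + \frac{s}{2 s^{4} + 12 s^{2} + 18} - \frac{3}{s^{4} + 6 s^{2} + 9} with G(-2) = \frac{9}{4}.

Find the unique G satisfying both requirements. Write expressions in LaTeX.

Recognize the product-rule pattern: G'(s) = u'v + uv' with u = \frac{1}{4 s^{2} + 12}, v = - 4 s - 1, so integration by parts undoes it.
A general antiderivative is \frac{- 4 s - 1}{4 s^{2} + 12} + C.
The condition gives C = \frac{9}{4} - (\frac{1}{4}) = 2.
So G(s) = \frac{8 s^{2} - 4 s + 23}{4 s^{2} + 12}.
Check: d/ds[\frac{8 s^{2} - 4 s + 23}{4 s^{2} + 12}] = \frac{2 s^{2} + s - 6}{2 s^{4} + 12 s^{2} + 18}, which equals G'(s).

G(s) = \frac{8 s^{2} - 4 s + 23}{4 s^{2} + 12}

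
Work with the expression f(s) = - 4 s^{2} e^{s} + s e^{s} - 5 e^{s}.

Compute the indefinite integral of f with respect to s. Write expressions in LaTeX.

F(s) = - \left(4 s^{2} - 9 s + 14\right) e^{s} + C

Recognize the product-rule pattern: f = u'v + uv' with u = - 4 s^{2} + 9 s - 14, v = e^{s}, so integration by parts undoes it.
Check: d/ds[- \left(4 s^{2} - 9 s + 14\right) e^{s}] = - 4 s^{2} e^{s} + s e^{s} - 5 e^{s} = f(s).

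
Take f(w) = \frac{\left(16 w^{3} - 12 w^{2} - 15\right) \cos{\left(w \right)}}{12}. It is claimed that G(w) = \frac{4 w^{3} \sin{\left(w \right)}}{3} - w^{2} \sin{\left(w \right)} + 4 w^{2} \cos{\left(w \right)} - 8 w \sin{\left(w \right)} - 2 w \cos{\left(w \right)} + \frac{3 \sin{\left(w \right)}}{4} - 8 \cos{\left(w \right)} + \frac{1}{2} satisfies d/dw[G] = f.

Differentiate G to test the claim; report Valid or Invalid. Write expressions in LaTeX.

d/dw[G] = \frac{4 w^{3} \cos{\left(w \right)}}{3} - w^{2} \cos{\left(w \right)} - \frac{5 \cos{\left(w \right)}}{4}
This equals f(w) exactly, so the claim holds.

Valid - the claim checks out under differentiation.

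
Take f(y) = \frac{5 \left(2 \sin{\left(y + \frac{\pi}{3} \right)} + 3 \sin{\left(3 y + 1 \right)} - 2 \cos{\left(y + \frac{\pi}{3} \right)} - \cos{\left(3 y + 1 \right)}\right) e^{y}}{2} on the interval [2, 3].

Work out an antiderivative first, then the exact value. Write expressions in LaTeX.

Recognize the product-rule pattern: f = u'v + uv' with u = - 5 \cos{\left(y + \frac{\pi}{3} \right)} - \frac{5 \cos{\left(3 y + 1 \right)}}{2}, v = e^{y}, so integration by parts undoes it.
F(y) = - 5 e^{y} \cos{\left(y + \frac{\pi}{3} \right)} - \frac{5 e^{y} \cos{\left(3 y + 1 \right)}}{2} is an antiderivative of f.
Check: d/dy[- 5 e^{y} \cos{\left(y + \frac{\pi}{3} \right)} - \frac{5 e^{y} \cos{\left(3 y + 1 \right)}}{2}] = 5 e^{y} \sin{\left(y + \frac{\pi}{3} \right)} + \frac{15 e^{y} \sin{\left(3 y + 1 \right)}}{2} - 5 e^{y} \cos{\left(y + \frac{\pi}{3} \right)} - \frac{5 e^{y} \cos{\left(3 y + 1 \right)}}{2}, which equals f(y).
F(3) = - \frac{5 e^{3} \cos{\left(10 \right)}}{2} - 5 e^{3} \cos{\left(\frac{\pi}{3} + 3 \right)}; F(2) = - \frac{5 e^{2} \cos{\left(7 \right)}}{2} - 5 e^{2} \cos{\left(\frac{\pi}{3} + 2 \right)}.
Integral = F(3) - F(2) = 5 e^{2} \cos{\left(\frac{\pi}{3} + 2 \right)} + \frac{5 e^{2} \cos{\left(7 \right)}}{2} - \frac{5 e^{3} \cos{\left(10 \right)}}{2} - 5 e^{3} \cos{\left(\frac{\pi}{3} + 3 \right)}.

Antiderivative: F(y) = - 5 e^{y} \cos{\left(y + \frac{\pi}{3} \right)} - \frac{5 e^{y} \cos{\left(3 y + 1 \right)}}{2}; value = 5 e^{2} \cos{\left(\frac{\pi}{3} + 2 \right)} + \frac{5 e^{2} \cos{\left(7 \right)}}{2} - \frac{5 e^{3} \cos{\left(10 \right)}}{2} - 5 e^{3} \cos{\left(\frac{\pi}{3} + 3 \right)}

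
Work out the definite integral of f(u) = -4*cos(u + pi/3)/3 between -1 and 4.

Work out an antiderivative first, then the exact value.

Antiderivative: F(u) = -4*sin(u + pi/3)/3; value = 4*cos(pi/6 + 1)/3 - 4*sin(pi/3 + 4)/3

A first test for any F(u): its u-derivative must equal f(u) identically.
F(u) = -4*sin(u + pi/3)/3 is an antiderivative of f.
Check: d/du[-4*sin(u + pi/3)/3] = -4*cos(u + pi/3)/3 = f(u).
F(4) = -4*sin(pi/3 + 4)/3; F(-1) = -4*cos(pi/6 + 1)/3.
Integral = F(4) - F(-1) = 4*cos(pi/6 + 1)/3 - 4*sin(pi/3 + 4)/3.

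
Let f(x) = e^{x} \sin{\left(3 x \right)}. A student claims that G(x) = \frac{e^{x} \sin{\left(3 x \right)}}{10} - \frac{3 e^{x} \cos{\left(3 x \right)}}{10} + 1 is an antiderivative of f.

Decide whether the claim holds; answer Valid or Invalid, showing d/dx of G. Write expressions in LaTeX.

Valid - the claim checks out under differentiation.

d/dx[G] = e^{x} \sin{\left(3 x \right)}
This equals f(x) exactly, so the claim holds.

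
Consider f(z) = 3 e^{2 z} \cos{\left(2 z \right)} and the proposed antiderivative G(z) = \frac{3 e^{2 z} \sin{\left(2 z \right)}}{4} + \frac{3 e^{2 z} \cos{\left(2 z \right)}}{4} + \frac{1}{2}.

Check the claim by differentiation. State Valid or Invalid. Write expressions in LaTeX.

d/dz[G] = 3 e^{2 z} \cos{\left(2 z \right)}
This equals f(z) exactly, so the claim holds.

Valid - differentiating G returns exactly f.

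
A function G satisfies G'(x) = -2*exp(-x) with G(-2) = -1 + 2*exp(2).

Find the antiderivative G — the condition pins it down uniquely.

Any candidate G(x) must reproduce the stated G'(x) exactly.
A general antiderivative is 2*exp(-x) + C.
The condition gives C = -1 + 2*exp(2) - (2*exp(2)) = -1.
So G(x) = (2 - exp(x))*exp(-x).
Check: d/dx[(2 - exp(x))*exp(-x)] = -2*exp(-x) = G'(x).

G(x) = (2 - exp(x))*exp(-x)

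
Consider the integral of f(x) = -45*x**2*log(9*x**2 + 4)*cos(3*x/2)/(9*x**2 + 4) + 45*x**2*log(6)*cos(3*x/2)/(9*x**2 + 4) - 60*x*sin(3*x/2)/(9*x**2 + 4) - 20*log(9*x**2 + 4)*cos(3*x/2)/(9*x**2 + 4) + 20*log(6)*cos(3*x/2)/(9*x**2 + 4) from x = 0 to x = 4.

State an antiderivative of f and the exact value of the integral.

Antiderivative: F(x) = -10*log(3*x**2/2 + 2/3)*sin(3*x/2)/3; value = -10*log(74/3)*sin(6)/3

f has the shape u'v + uv' for u = -10*log(3*x**2/2 + 2/3)/3 and v = sin(3*x/2) — it is the derivative of the product u*v.
F(x) = -10*log(3*x**2/2 + 2/3)*sin(3*x/2)/3 is an antiderivative of f.
Check: d/dx[-10*log(3*x**2/2 + 2/3)*sin(3*x/2)/3] = (-45*x**2*log(9*x**2 + 4)*cos(3*x/2) + 45*x**2*log(6)*cos(3*x/2) - 60*x*sin(3*x/2) - 20*log(9*x**2 + 4)*cos(3*x/2) + 20*log(6)*cos(3*x/2))/(9*x**2 + 4), which equals f(x).
F(4) = -10*log(74/3)*sin(6)/3; F(0) = 0.
Integral = F(4) - F(0) = -10*log(74/3)*sin(6)/3.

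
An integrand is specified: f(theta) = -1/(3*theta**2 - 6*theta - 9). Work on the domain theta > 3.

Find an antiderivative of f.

Factor the denominator (3*(theta - 3)*(theta + 1)) and decompose: f = 1/(12*(theta + 1)) - 1/(12*(theta - 3)); each piece integrates to a log, atan, or power term.
Check: d/dtheta[(-log(theta - 3) + log(theta + 1))/12] = -1/(3*theta**2 - 6*theta - 9) = f(theta).

An antiderivative is F(theta) = (-log(theta - 3) + log(theta + 1))/12.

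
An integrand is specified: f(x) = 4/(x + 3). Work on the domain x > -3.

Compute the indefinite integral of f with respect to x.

F(x) = 4*log(2*x + 6) + C

An antiderivative F(x) passes only if d/dx[F] lands on f(x) exactly.
Check: d/dx[4*log(2*x + 6)] = 4/(x + 3) = f(x).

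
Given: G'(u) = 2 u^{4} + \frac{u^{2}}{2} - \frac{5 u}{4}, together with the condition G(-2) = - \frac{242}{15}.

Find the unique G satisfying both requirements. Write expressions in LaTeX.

The integrand splits into summands that can be handled one at a time.
A general antiderivative is \frac{2 u^{5}}{5} + \frac{u^{3}}{6} - \frac{5 u^{2}}{8} + C.
The condition gives C = - \frac{242}{15} - (- \frac{499}{30}) = \frac{1}{2}.
So G(u) = \frac{2 u^{5}}{5} + \frac{u^{3}}{6} - \frac{5 u^{2}}{8} + \frac{1}{2}.
Check: d/du[\frac{2 u^{5}}{5} + \frac{u^{3}}{6} - \frac{5 u^{2}}{8} + \frac{1}{2}] = 2 u^{4} + \frac{u^{2}}{2} - \frac{5 u}{4} = G'(u).

G(u) = \frac{2 u^{5}}{5} + \frac{u^{3}}{6} - \frac{5 u^{2}}{8} + \frac{1}{2}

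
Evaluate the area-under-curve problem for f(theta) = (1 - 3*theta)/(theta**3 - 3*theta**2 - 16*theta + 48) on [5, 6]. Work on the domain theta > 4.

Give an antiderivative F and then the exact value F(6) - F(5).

Factor the denominator ((theta - 4)*(theta - 3)*(theta + 4)) and decompose: f = 13/(56*(theta + 4)) + 8/(7*(theta - 3)) - 11/(8*(theta - 4)); each piece integrates to a log, atan, or power term.
F(theta) = (-77*log(theta - 4) + 64*log(theta - 3) + 13*log(theta + 4))/56 is an antiderivative of f.
Check: d/dtheta[(-77*log(theta - 4) + 64*log(theta - 3) + 13*log(theta + 4))/56] = (1 - 3*theta)/(theta**3 - 3*theta**2 - 16*theta + 48) = f(theta).
F(6) = -11*log(2)/8 + 13*log(10)/56 + 8*log(3)/7; F(5) = 13*log(9)/56 + 8*log(2)/7.
Integral = F(6) - F(5) = -141*log(2)/56 - 13*log(9)/56 + 13*log(10)/56 + 8*log(3)/7.

Antiderivative: F(theta) = (-77*log(theta - 4) + 64*log(theta - 3) + 13*log(theta + 4))/56; value = -141*log(2)/56 - 13*log(9)/56 + 13*log(10)/56 + 8*log(3)/7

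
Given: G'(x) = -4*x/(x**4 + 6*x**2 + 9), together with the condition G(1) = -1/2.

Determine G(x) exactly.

G'(x) matches the chain-rule pattern g'(h)*h' with inner function h(x) = 2*x**2 + 6; substituting u = h(x) collapses the integral.
A general antiderivative is 4/(2*x**2 + 6) + C.
The condition gives C = -1/2 - (1/2) = -1.
So G(x) = (-x**2 - 1)/(x**2 + 3).
Check: d/dx[(-x**2 - 1)/(x**2 + 3)] = -4*x/(x**4 + 6*x**2 + 9) = G'(x).

G(x) = (-x**2 - 1)/(x**2 + 3)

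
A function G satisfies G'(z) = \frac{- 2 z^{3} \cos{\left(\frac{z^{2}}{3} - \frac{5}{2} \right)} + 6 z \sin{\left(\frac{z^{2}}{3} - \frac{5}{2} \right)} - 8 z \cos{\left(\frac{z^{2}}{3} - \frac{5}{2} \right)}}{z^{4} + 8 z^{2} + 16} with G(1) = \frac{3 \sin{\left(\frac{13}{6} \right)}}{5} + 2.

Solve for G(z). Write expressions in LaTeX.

G'(z) has the shape u'v + uv' for u = - \frac{3}{z^{2} + 4} and v = \sin{\left(\frac{z^{2}}{3} - \frac{5}{2} \right)} — it is the derivative of the product u*v.
A general antiderivative is - \frac{3 \sin{\left(\frac{z^{2}}{3} - \frac{5}{2} \right)}}{z^{2} + 4} + C.
The condition gives C = \frac{3 \sin{\left(\frac{13}{6} \right)}}{5} + 2 - (\frac{3 \sin{\left(\frac{13}{6} \right)}}{5}) = 2.
So G(z) = 2 - \frac{3 \sin{\left(\frac{z^{2}}{3} - \frac{5}{2} \right)}}{z^{2} + 4}.
Check: d/dz[2 - \frac{3 \sin{\left(\frac{z^{2}}{3} - \frac{5}{2} \right)}}{z^{2} + 4}] = \frac{- 2 z^{3} \cos{\left(\frac{z^{2}}{3} - \frac{5}{2} \right)} + 6 z \sin{\left(\frac{z^{2}}{3} - \frac{5}{2} \right)} - 8 z \cos{\left(\frac{z^{2}}{3} - \frac{5}{2} \right)}}{z^{4} + 8 z^{2} + 16} = G'(z).

G(z) = 2 - \frac{3 \sin{\left(\frac{z^{2}}{3} - \frac{5}{2} \right)}}{z^{2} + 4}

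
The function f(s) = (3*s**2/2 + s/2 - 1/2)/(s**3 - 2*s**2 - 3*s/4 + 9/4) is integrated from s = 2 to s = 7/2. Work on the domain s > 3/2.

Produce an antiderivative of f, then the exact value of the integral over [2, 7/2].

Antiderivative: F(s) = 71*log(s - 3/2)/50 + 2*log(s + 1)/25 - 29/(20*s - 30); value = -2*log(3)/25 + 2*log(9/2)/25 + 71*log(2)/25 + 87/40

The denominator factors as (s + 1)*(2*s - 3)**2; partial fractions split f into directly integrable pieces: 71/(25*(2*s - 3)) + 29/(5*(2*s - 3)**2) + 2/(25*(s + 1)).
F(s) = 71*log(s - 3/2)/50 + 2*log(s + 1)/25 - 29/(20*s - 30) is an antiderivative of f.
Check: d/ds[71*log(s - 3/2)/50 + 2*log(s + 1)/25 - 29/(20*s - 30)] = (6*s**2 + 2*s - 2)/(4*s**3 - 8*s**2 - 3*s + 9), which equals f(s).
F(7/2) = -29/40 + 2*log(9/2)/25 + 71*log(2)/50; F(2) = -29/10 - 71*log(2)/50 + 2*log(3)/25.
Integral = F(7/2) - F(2) = -2*log(3)/25 + 2*log(9/2)/25 + 71*log(2)/25 + 87/40.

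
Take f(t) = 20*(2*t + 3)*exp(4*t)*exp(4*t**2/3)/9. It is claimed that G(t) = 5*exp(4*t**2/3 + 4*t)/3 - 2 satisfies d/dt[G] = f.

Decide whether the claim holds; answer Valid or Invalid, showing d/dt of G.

Valid. The derivative of G reproduces f.

d/dt[G] = 40*t*exp(4*t)*exp(4*t**2/3)/9 + 20*exp(4*t)*exp(4*t**2/3)/3
This equals f(t) exactly, so the claim holds.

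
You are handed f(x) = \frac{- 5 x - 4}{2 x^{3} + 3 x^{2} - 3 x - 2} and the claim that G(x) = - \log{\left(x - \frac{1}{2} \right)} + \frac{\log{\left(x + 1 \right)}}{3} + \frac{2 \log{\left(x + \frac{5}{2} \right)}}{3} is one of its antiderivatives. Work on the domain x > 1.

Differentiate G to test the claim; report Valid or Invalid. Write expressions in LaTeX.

Invalid: d/dx[G] - f = \frac{20 x^{3} + 54 x^{2} + 46 x + 6}{8 x^{6} + 36 x^{5} + 30 x^{4} - 45 x^{3} - 48 x^{2} + 9 x + 10}, which is not 0.

d/dx[G] = \frac{- 10 x - 13}{4 x^{3} + 12 x^{2} + 3 x - 5}
d/dx[G] - f(x) = \frac{20 x^{3} + 54 x^{2} + 46 x + 6}{8 x^{6} + 36 x^{5} + 30 x^{4} - 45 x^{3} - 48 x^{2} + 9 x + 10} != 0.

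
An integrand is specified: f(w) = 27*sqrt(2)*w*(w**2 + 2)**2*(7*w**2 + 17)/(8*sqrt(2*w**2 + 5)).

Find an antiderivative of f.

An antiderivative is F(w) = sqrt(2)*(27*w**6*sqrt(2*w**2 + 5) + 162*w**4*sqrt(2*w**2 + 5) + 324*w**2*sqrt(2*w**2 + 5) + 216*sqrt(2*w**2 + 5))/16.

f has the shape u'v + uv' for u = -(-3*w**2/2 - 3)**3 and v = sqrt(w**2 + 5/2) — it is the derivative of the product u*v.
Check: d/dw[sqrt(2)*(27*w**6*sqrt(2*w**2 + 5) + 162*w**4*sqrt(2*w**2 + 5) + 324*w**2*sqrt(2*w**2 + 5) + 216*sqrt(2*w**2 + 5))/16] = (189*sqrt(2)*w**7 + 1215*sqrt(2)*w**5 + 2592*sqrt(2)*w**3 + 1836*sqrt(2)*w)/(8*sqrt(2*w**2 + 5)), which equals f(w).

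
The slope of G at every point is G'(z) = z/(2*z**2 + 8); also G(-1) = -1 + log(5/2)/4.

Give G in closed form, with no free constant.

G'(z) matches the chain-rule pattern g'(h)*h' with inner function h(z) = z**2/2 + 2; substituting u = h(z) collapses the integral.
A general antiderivative is log(z**2/2 + 2)/4 + C.
The condition gives C = -1 + log(5/2)/4 - (log(5/2)/4) = -1.
So G(z) = (log(z**2/2 + 2) - 4)/4.
Check: d/dz[(log(z**2/2 + 2) - 4)/4] = z/(2*z**2 + 8) = G'(z).

G(z) = (log(z**2/2 + 2) - 4)/4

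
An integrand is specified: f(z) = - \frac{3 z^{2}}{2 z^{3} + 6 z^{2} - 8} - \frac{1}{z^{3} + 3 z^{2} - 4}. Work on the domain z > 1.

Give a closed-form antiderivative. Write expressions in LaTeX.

Factor the denominator (2 \left(z - 1\right) \left(z + 2\right)^{2}) and decompose: f = - \frac{11}{9 \left(z + 2\right)} + \frac{7}{3 \left(z + 2\right)^{2}} - \frac{5}{18 \left(z - 1\right)}; each piece integrates to a log, atan, or power term.
Check: d/dz[\frac{- 5 \left(z + 2\right) \log{\left(z - 1 \right)} - 22 \left(z + 2\right) \log{\left(z + 2 \right)} - 42}{18 \left(z + 2\right)}] = \frac{- 3 z^{2} - 2}{2 z^{3} + 6 z^{2} - 8}, which equals f(z).

An antiderivative is F(z) = \frac{- 5 \left(z + 2\right) \log{\left(z - 1 \right)} - 22 \left(z + 2\right) \log{\left(z + 2 \right)} - 42}{18 \left(z + 2\right)}.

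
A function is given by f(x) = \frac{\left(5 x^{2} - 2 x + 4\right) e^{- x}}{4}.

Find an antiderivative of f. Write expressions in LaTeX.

Recognize the product-rule pattern: f = u'v + uv' with u = - \frac{5 x^{2}}{4} - 2 x - 3, v = e^{- x}, so integration by parts undoes it.
Check: d/dx[- \frac{\left(5 x^{2} + 8 x + 12\right) e^{- x}}{4}] = \frac{\left(5 x^{2} - 2 x + 4\right) e^{- x}}{4} = f(x).

An antiderivative is F(x) = - \frac{\left(5 x^{2} + 8 x + 12\right) e^{- x}}{4}.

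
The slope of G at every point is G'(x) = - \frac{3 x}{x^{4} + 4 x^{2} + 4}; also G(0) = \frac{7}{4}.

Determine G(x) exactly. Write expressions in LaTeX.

G'(x) matches the chain-rule pattern g'(h)*h' with inner function h(x) = 2 x^{2} + 4; substituting u = h(x) collapses the integral.
A general antiderivative is \frac{3}{2 x^{2} + 4} + C.
The condition gives C = \frac{7}{4} - (\frac{3}{4}) = 1.
So G(x) = \frac{2 x^{2} + 7}{2 \left(x^{2} + 2\right)}.
Check: d/dx[\frac{2 x^{2} + 7}{2 \left(x^{2} + 2\right)}] = - \frac{3 x}{x^{4} + 4 x^{2} + 4} = G'(x).

G(x) = \frac{2 x^{2} + 7}{2 \left(x^{2} + 2\right)}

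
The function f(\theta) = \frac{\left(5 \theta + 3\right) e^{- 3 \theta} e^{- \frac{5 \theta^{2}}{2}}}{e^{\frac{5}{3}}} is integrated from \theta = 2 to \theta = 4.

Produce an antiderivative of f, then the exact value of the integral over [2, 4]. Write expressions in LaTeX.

Antiderivative: F(\theta) = - e^{- \frac{5 \theta^{2}}{2} - 3 \theta - \frac{5}{3}}; value = - \frac{1}{e^{\frac{161}{3}}} + e^{- \frac{53}{3}}

f matches the chain-rule pattern g'(h)*h' with inner function h(\theta) = - \frac{5 \theta^{2}}{2} - 3 \theta - \frac{5}{3}; substituting u = h(\theta) collapses the integral.
F(\theta) = - e^{- \frac{5 \theta^{2}}{2} - 3 \theta - \frac{5}{3}} is an antiderivative of f.
Check: d/d\theta[- e^{- \frac{5 \theta^{2}}{2} - 3 \theta - \frac{5}{3}}] = \frac{\left(5 \theta + 3\right) e^{- 3 \theta} e^{- \frac{5 \theta^{2}}{2}}}{e^{\frac{5}{3}}} = f(\theta).
F(4) = - \frac{1}{e^{\frac{161}{3}}}; F(2) = - \frac{1}{e^{\frac{53}{3}}}.
Integral = F(4) - F(2) = - \frac{1}{e^{\frac{161}{3}}} + e^{- \frac{53}{3}}.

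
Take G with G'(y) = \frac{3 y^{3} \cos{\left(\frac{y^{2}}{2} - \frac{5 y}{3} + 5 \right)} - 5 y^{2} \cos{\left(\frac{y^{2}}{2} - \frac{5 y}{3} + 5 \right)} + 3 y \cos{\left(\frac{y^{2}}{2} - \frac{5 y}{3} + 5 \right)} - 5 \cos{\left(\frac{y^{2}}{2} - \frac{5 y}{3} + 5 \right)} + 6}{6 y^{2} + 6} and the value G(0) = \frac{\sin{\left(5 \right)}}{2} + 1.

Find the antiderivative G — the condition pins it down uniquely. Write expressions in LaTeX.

G(y) = \frac{\sin{\left(\frac{y^{2}}{2} - \frac{5 y}{3} + 5 \right)}}{2} + \operatorname{atan}{\left(y \right)} + 1

Whatever form G(y) takes, its d/dy must return the stated G'(y).
A general antiderivative is \frac{\sin{\left(\frac{y^{2}}{2} - \frac{5 y}{3} + 5 \right)}}{2} + \operatorname{atan}{\left(y \right)} + C.
The condition gives C = \frac{\sin{\left(5 \right)}}{2} + 1 - (\frac{\sin{\left(5 \right)}}{2}) = 1.
So G(y) = \frac{\sin{\left(\frac{y^{2}}{2} - \frac{5 y}{3} + 5 \right)}}{2} + \operatorname{atan}{\left(y \right)} + 1.
Check: d/dy[\frac{\sin{\left(\frac{y^{2}}{2} - \frac{5 y}{3} + 5 \right)}}{2} + \operatorname{atan}{\left(y \right)} + 1] = \frac{3 y^{3} \cos{\left(\frac{y^{2}}{2} - \frac{5 y}{3} + 5 \right)} - 5 y^{2} \cos{\left(\frac{y^{2}}{2} - \frac{5 y}{3} + 5 \right)} + 3 y \cos{\left(\frac{y^{2}}{2} - \frac{5 y}{3} + 5 \right)} - 5 \cos{\left(\frac{y^{2}}{2} - \frac{5 y}{3} + 5 \right)} + 6}{6 y^{2} + 6} = G'(y).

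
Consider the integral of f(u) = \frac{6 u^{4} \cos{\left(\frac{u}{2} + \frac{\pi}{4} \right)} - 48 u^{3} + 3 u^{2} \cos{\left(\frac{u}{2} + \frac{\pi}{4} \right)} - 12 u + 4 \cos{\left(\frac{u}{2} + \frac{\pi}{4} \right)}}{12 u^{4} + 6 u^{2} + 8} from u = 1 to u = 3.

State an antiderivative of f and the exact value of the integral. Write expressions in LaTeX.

An antiderivative F(u) passes only if d/du[F] lands on f(u) exactly.
F(u) = - \log{\left(2 u^{4} + u^{2} + \frac{4}{3} \right)} + \sin{\left(\frac{u}{2} + \frac{\pi}{4} \right)} is an antiderivative of f.
Check: d/du[- \log{\left(2 u^{4} + u^{2} + \frac{4}{3} \right)} + \sin{\left(\frac{u}{2} + \frac{\pi}{4} \right)}] = \frac{6 u^{4} \cos{\left(\frac{u}{2} + \frac{\pi}{4} \right)} - 48 u^{3} + 3 u^{2} \cos{\left(\frac{u}{2} + \frac{\pi}{4} \right)} - 12 u + 4 \cos{\left(\frac{u}{2} + \frac{\pi}{4} \right)}}{12 u^{4} + 6 u^{2} + 8} = f(u).
F(3) = - \log{\left(\frac{517}{3} \right)} + \sin{\left(\frac{\pi}{4} + \frac{3}{2} \right)}; F(1) = - \log{\left(\frac{13}{3} \right)} + \sin{\left(\frac{1}{2} + \frac{\pi}{4} \right)}.
Integral = F(3) - F(1) = - \log{\left(\frac{517}{3} \right)} - \sin{\left(\frac{1}{2} + \frac{\pi}{4} \right)} + \sin{\left(\frac{\pi}{4} + \frac{3}{2} \right)} + \log{\left(\frac{13}{3} \right)}.

Antiderivative: F(u) = - \log{\left(2 u^{4} + u^{2} + \frac{4}{3} \right)} + \sin{\left(\frac{u}{2} + \frac{\pi}{4} \right)}; value = - \log{\left(\frac{517}{3} \right)} - \sin{\left(\frac{1}{2} + \frac{\pi}{4} \right)} + \sin{\left(\frac{\pi}{4} + \frac{3}{2} \right)} + \log{\left(\frac{13}{3} \right)}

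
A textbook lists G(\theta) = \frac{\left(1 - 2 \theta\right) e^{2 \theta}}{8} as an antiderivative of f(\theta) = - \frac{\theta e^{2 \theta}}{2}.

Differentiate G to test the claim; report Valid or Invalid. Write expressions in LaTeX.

d/d\theta[G] = - \frac{\theta e^{2 \theta}}{2}
This equals f(\theta) exactly, so the claim holds.

Valid: G'(\theta) = f(\theta).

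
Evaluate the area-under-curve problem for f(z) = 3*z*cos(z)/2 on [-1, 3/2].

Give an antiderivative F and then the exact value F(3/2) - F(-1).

Antiderivative: F(z) = 3*z*sin(z)/2 + 3*cos(z)/2; value = -3*sin(1)/2 - 3*cos(1)/2 + 3*cos(3/2)/2 + 9*sin(3/2)/4

A first test for any F(z): its z-derivative must equal f(z) identically.
F(z) = 3*z*sin(z)/2 + 3*cos(z)/2 is an antiderivative of f.
Check: d/dz[3*z*sin(z)/2 + 3*cos(z)/2] = 3*z*cos(z)/2 = f(z).
F(3/2) = 3*cos(3/2)/2 + 9*sin(3/2)/4; F(-1) = 3*cos(1)/2 + 3*sin(1)/2.
Integral = F(3/2) - F(-1) = -3*sin(1)/2 - 3*cos(1)/2 + 3*cos(3/2)/2 + 9*sin(3/2)/4.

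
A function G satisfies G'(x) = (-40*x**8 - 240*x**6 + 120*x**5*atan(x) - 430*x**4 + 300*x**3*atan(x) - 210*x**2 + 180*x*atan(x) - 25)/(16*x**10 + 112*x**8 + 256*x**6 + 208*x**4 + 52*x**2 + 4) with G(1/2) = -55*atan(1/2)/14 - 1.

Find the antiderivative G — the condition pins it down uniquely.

G(x) = (-8*x**4 - 24*x**2 - 10*(2*x**4 + 6*x**2 + 1)*atan(x) - 15*atan(x) - 4)/(4*(2*x**4 + 6*x**2 + 1))

Check a candidate G(x) by differentiating: d/dx[G] must match the given G'(x).
A general antiderivative is -5*atan(x)/2 - 5*atan(x)/(4*(2*x**4/3 + 2*x**2 + 1/3)) + C.
The condition gives C = -55*atan(1/2)/14 - 1 - (-55*atan(1/2)/14) = -1.
So G(x) = (-8*x**4 - 24*x**2 - 10*(2*x**4 + 6*x**2 + 1)*atan(x) - 15*atan(x) - 4)/(4*(2*x**4 + 6*x**2 + 1)).
Check: d/dx[(-8*x**4 - 24*x**2 - 10*(2*x**4 + 6*x**2 + 1)*atan(x) - 15*atan(x) - 4)/(4*(2*x**4 + 6*x**2 + 1))] = (-40*x**8 - 240*x**6 + 120*x**5*atan(x) - 430*x**4 + 300*x**3*atan(x) - 210*x**2 + 180*x*atan(x) - 25)/(16*x**10 + 112*x**8 + 256*x**6 + 208*x**4 + 52*x**2 + 4) = G'(x).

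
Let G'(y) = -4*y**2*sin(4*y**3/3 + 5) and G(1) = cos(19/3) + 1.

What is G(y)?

G(y) = cos(4*y**3/3 + 5) + 1

The substitution u = 4*y**3/3 + 5 works: G'(y) is exactly (dG/du)*(du/dy) for that inner function.
A general antiderivative is cos(4*y**3/3 + 5) + C.
The condition gives C = cos(19/3) + 1 - (cos(19/3)) = 1.
So G(y) = cos(4*y**3/3 + 5) + 1.
Check: d/dy[cos(4*y**3/3 + 5) + 1] = -4*y**2*sin(4*y**3/3 + 5) = G'(y).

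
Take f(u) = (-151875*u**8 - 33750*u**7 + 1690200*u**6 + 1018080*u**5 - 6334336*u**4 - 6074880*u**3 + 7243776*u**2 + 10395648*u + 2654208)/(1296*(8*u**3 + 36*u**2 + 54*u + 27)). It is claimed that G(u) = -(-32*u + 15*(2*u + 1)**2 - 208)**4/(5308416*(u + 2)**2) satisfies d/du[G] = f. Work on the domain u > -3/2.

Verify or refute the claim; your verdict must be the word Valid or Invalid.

d/du[G] = (-38880000*u**8 - 164160000*u**7 + 130291200*u**6 + 1241182080*u**5 + 444673184*u**4 - 3151990112*u**3 - 2201978688*u**2 + 2697721576*u + 2192662385)/(2654208*u**3 + 15925248*u**2 + 31850496*u + 21233664)
d/du[G] - f(u) = (-777600000*u**10 - 6281280000*u**9 - 14830905600*u**8 + 10320503040*u**7 + 98899112576*u**6 + 125242085568*u**5 - 73114544928*u**4 - 301021052024*u**3 - 241620992748*u**2 - 44309861298*u + 15715340523)/(21233664*u**6 + 222953472*u**5 + 971440128*u**4 + 2248114176*u**3 + 2914320384*u**2 + 2006581248*u + 573308928) != 0.

Invalid: d/du[G] - f = (-777600000*u**10 - 6281280000*u**9 - 14830905600*u**8 + 10320503040*u**7 + 98899112576*u**6 + 125242085568*u**5 - 73114544928*u**4 - 301021052024*u**3 - 241620992748*u**2 - 44309861298*u + 15715340523)/(21233664*u**6 + 222953472*u**5 + 971440128*u**4 + 2248114176*u**3 + 2914320384*u**2 + 2006581248*u + 573308928), which is not 0.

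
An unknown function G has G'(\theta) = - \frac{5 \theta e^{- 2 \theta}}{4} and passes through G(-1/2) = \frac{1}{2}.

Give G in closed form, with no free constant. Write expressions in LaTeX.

G(\theta) = \frac{\left(10 \theta + 8 e^{2 \theta} + 5\right) e^{- 2 \theta}}{16}

Recognize the product-rule pattern: G'(\theta) = u'v + uv' with u = \frac{5 \theta}{8} + \frac{5}{16}, v = e^{- 2 \theta}, so integration by parts undoes it.
A general antiderivative is \frac{\left(10 \theta + 5\right) e^{- 2 \theta}}{16} + C.
The condition gives C = \frac{1}{2} - (0) = \frac{1}{2}.
So G(\theta) = \frac{\left(10 \theta + 8 e^{2 \theta} + 5\right) e^{- 2 \theta}}{16}.
Check: d/d\theta[\frac{\left(10 \theta + 8 e^{2 \theta} + 5\right) e^{- 2 \theta}}{16}] = - \frac{5 \theta e^{- 2 \theta}}{4} = G'(\theta).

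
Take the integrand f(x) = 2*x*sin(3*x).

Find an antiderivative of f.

An antiderivative is F(x) = -2*x*cos(3*x)/3 + 2*sin(3*x)/9.

For F(x) to be correct the identity F'(x) - f(x) = 0 must hold.
Check: d/dx[-2*x*cos(3*x)/3 + 2*sin(3*x)/9] = 2*x*sin(3*x) = f(x).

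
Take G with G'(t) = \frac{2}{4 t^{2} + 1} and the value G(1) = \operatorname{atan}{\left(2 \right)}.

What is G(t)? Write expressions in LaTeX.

G(t) = \operatorname{atan}{\left(2 t \right)}

Whatever form G(t) takes, its d/dt must return the stated G'(t).
A general antiderivative is \operatorname{atan}{\left(2 t \right)} + C.
The condition gives C = \operatorname{atan}{\left(2 \right)} - (\operatorname{atan}{\left(2 \right)}) = 0.
So G(t) = \operatorname{atan}{\left(2 t \right)}.
Check: d/dt[\operatorname{atan}{\left(2 t \right)}] = \frac{2}{4 t^{2} + 1} = G'(t).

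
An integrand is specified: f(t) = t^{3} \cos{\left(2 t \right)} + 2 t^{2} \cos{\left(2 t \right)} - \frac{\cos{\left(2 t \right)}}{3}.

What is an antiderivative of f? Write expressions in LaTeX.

Integrate term by term and add the pieces.
Check: d/dt[\frac{12 t^{3} \sin{\left(2 t \right)} + 24 t^{2} \sin{\left(2 t \right)} + 18 t^{2} \cos{\left(2 t \right)} - 18 t \sin{\left(2 t \right)} + 24 t \cos{\left(2 t \right)} - 16 \sin{\left(2 t \right)} - 9 \cos{\left(2 t \right)}}{24}] = t^{3} \cos{\left(2 t \right)} + 2 t^{2} \cos{\left(2 t \right)} - \frac{\cos{\left(2 t \right)}}{3} = f(t).

An antiderivative is F(t) = \frac{12 t^{3} \sin{\left(2 t \right)} + 24 t^{2} \sin{\left(2 t \right)} + 18 t^{2} \cos{\left(2 t \right)} - 18 t \sin{\left(2 t \right)} + 24 t \cos{\left(2 t \right)} - 16 \sin{\left(2 t \right)} - 9 \cos{\left(2 t \right)}}{24}.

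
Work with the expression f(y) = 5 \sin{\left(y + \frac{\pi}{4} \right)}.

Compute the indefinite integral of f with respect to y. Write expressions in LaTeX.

F(y) = - 5 \cos{\left(y + \frac{\pi}{4} \right)} + C

Since d/dy undoes antidifferentiation here, F'(y) = f(y) is required of F(y).
Check: d/dy[- 5 \cos{\left(y + \frac{\pi}{4} \right)}] = 5 \sin{\left(y + \frac{\pi}{4} \right)} = f(y).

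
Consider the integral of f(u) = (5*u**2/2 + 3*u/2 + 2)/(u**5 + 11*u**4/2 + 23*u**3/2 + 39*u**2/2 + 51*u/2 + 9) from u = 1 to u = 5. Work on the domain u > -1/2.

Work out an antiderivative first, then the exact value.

The denominator factors as (u + 2)*(u + 3)*(2*u + 1)*(u**2 + 3); partial fractions split f into directly integrable pieces: (10*u + 99)/(273*(u**2 + 3)) + 4/(13*(2*u + 1)) + 2/(3*(u + 3)) - 6/(7*(u + 2)).
F(u) = 2*log(u + 1/2)/13 - 6*log(u + 2)/7 + 2*log(u + 3)/3 + 5*log(u**2 + 3)/273 + 11*sqrt(3)*atan(sqrt(3)*u/3)/91 is an antiderivative of f.
Check: d/du[2*log(u + 1/2)/13 - 6*log(u + 2)/7 + 2*log(u + 3)/3 + 5*log(u**2 + 3)/273 + 11*sqrt(3)*atan(sqrt(3)*u/3)/91] = (5*u**2 + 3*u + 4)/(2*u**5 + 11*u**4 + 23*u**3 + 39*u**2 + 51*u + 18), which equals f(u).
F(5) = -6*log(7)/7 + 5*log(28)/273 + 11*sqrt(3)*atan(5*sqrt(3)/3)/91 + 2*log(11/2)/13 + 2*log(8)/3; F(1) = -6*log(3)/7 + 2*log(3/2)/13 + 11*sqrt(3)*pi/546 + 187*log(4)/273.
Integral = F(5) - F(1) = -6*log(7)/7 - 187*log(4)/273 - 11*sqrt(3)*pi/546 - 2*log(3/2)/13 + 5*log(28)/273 + 11*sqrt(3)*atan(5*sqrt(3)/3)/91 + 2*log(11/2)/13 + 6*log(3)/7 + 2*log(8)/3.

Antiderivative: F(u) = 2*log(u + 1/2)/13 - 6*log(u + 2)/7 + 2*log(u + 3)/3 + 5*log(u**2 + 3)/273 + 11*sqrt(3)*atan(sqrt(3)*u/3)/91; value = -6*log(7)/7 - 187*log(4)/273 - 11*sqrt(3)*pi/546 - 2*log(3/2)/13 + 5*log(28)/273 + 11*sqrt(3)*atan(5*sqrt(3)/3)/91 + 2*log(11/2)/13 + 6*log(3)/7 + 2*log(8)/3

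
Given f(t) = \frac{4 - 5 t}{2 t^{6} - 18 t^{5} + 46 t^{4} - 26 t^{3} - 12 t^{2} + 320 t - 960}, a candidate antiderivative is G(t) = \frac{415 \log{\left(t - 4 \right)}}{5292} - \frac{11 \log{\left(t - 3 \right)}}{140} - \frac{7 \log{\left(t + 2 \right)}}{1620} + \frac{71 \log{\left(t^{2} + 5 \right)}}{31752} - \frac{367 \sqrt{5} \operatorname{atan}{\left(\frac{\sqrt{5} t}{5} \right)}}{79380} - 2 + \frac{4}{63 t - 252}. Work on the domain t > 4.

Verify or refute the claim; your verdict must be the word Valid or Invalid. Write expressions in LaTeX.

d/dt[G] = \frac{4 - 5 t}{2 t^{6} - 18 t^{5} + 46 t^{4} - 26 t^{3} - 12 t^{2} + 320 t - 960}
This equals f(t) exactly, so the claim holds.

Valid - differentiating G returns exactly f.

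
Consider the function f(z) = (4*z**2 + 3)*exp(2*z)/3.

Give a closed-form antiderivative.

Recognize the product-rule pattern: f = u'v + uv' with u = 2*z**2/3 - 2*z/3 + 5/6, v = exp(2*z), so integration by parts undoes it.
Check: d/dz[(4*z**2 - 4*z + 5)*exp(2*z)/6] = 4*z**2*exp(2*z)/3 + exp(2*z), which equals f(z).

An antiderivative is F(z) = (4*z**2 - 4*z + 5)*exp(2*z)/6.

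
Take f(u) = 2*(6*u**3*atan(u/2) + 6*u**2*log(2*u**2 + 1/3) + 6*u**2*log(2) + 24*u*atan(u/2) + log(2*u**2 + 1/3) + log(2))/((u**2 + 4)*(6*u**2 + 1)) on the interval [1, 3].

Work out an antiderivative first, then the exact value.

Antiderivative: F(u) = log(2*u**2 + 1/3)*atan(u/2) + log(2)*atan(u/2); value = -log(14/3)*atan(1/2) + log(110/3)*atan(3/2)

Recognize the product-rule pattern: f = v'r + vr' with v = atan(u/2), r = log(4*u**2 + 2/3), so integration by parts undoes it.
F(u) = log(2*u**2 + 1/3)*atan(u/2) + log(2)*atan(u/2) is an antiderivative of f.
Check: d/du[log(2*u**2 + 1/3)*atan(u/2) + log(2)*atan(u/2)] = (12*u**3*atan(u/2) + 12*u**2*log(2*u**2 + 1/3) + 12*u**2*log(2) + 48*u*atan(u/2) + 2*log(2*u**2 + 1/3) + 2*log(2))/(6*u**4 + 25*u**2 + 4), which equals f(u).
F(3) = log(2)*atan(3/2) + log(55/3)*atan(3/2); F(1) = log(2)*atan(1/2) + log(7/3)*atan(1/2).
Integral = F(3) - F(1) = -log(14/3)*atan(1/2) + log(110/3)*atan(3/2).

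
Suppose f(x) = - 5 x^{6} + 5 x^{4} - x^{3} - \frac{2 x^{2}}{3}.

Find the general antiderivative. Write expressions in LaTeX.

F(x) = - \frac{5 x^{7}}{7} + x^{5} - \frac{x^{4}}{4} - \frac{2 x^{3}}{9} + C

The integrand splits into summands that can be handled one at a time.
Check: d/dx[- \frac{5 x^{7}}{7} + x^{5} - \frac{x^{4}}{4} - \frac{2 x^{3}}{9}] = - 5 x^{6} + 5 x^{4} - x^{3} - \frac{2 x^{2}}{3} = f(x).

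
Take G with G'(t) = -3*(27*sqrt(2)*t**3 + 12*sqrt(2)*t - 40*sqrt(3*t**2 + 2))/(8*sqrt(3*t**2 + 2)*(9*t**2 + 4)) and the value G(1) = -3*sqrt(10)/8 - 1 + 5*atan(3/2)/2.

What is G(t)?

A first test for any G(t): its t-derivative must equal the given G'(t).
A general antiderivative is -3*sqrt(3*t**2/2 + 1)/4 + 5*atan(3*t/2)/2 + C.
The condition gives C = -3*sqrt(10)/8 - 1 + 5*atan(3/2)/2 - (-3*sqrt(10)/8 + 5*atan(3/2)/2) = -1.
So G(t) = -3*sqrt(3*t**2/2 + 1)/4 + 5*atan(3*t/2)/2 - 1.
Check: d/dt[-3*sqrt(3*t**2/2 + 1)/4 + 5*atan(3*t/2)/2 - 1] = (-81*sqrt(2)*t**3 - 36*sqrt(2)*t + 120*sqrt(3*t**2 + 2))/(72*t**2*sqrt(3*t**2 + 2) + 32*sqrt(3*t**2 + 2)), which equals G'(t).

G(t) = -3*sqrt(3*t**2/2 + 1)/4 + 5*atan(3*t/2)/2 - 1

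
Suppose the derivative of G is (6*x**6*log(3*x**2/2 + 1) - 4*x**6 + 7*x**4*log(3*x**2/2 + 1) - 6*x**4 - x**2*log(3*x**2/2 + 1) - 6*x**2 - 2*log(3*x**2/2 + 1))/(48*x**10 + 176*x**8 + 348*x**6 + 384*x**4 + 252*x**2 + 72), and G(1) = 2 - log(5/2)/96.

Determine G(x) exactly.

A candidate passes only if d/dx[G] lands on the given G'(x) exactly.
A general antiderivative is -x*log(3*x**2/2 + 1)/(12*(2*x**4 + 3*x**2 + 3)) + C.
The condition gives C = 2 - log(5/2)/96 - (-log(5/2)/96) = 2.
So G(x) = -x*log(3*x**2/2 + 1)/(12*(2*x**4 + 3*x**2 + 3)) + 2.
Check: d/dx[-x*log(3*x**2/2 + 1)/(12*(2*x**4 + 3*x**2 + 3)) + 2] = (6*x**6*log(3*x**2/2 + 1) - 4*x**6 + 7*x**4*log(3*x**2/2 + 1) - 6*x**4 - x**2*log(3*x**2/2 + 1) - 6*x**2 - 2*log(3*x**2/2 + 1))/(48*x**10 + 176*x**8 + 348*x**6 + 384*x**4 + 252*x**2 + 72) = G'(x).

G(x) = -x*log(3*x**2/2 + 1)/(12*(2*x**4 + 3*x**2 + 3)) + 2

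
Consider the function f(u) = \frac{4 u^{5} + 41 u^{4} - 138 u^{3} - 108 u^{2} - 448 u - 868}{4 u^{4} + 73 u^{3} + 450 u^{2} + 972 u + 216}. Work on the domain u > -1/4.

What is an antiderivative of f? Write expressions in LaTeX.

An antiderivative is F(u) = - \log{\left(4 u + 1 \right)} + \frac{\frac{u^{4}}{2} - 2 u^{3} + 2}{\left(u + 6\right)^{2}}.

Recover f(u) by differentiating a candidate F(u); any mismatch rules it out.
Check: d/du[- \log{\left(4 u + 1 \right)} + \frac{\frac{u^{4}}{2} - 2 u^{3} + 2}{\left(u + 6\right)^{2}}] = \frac{4 u^{5} + 41 u^{4} - 138 u^{3} - 108 u^{2} - 448 u - 868}{4 u^{4} + 73 u^{3} + 450 u^{2} + 972 u + 216} = f(u).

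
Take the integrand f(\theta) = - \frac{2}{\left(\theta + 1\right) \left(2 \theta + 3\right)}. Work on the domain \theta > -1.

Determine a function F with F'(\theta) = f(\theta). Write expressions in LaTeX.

Factor the denominator (\left(\theta + 1\right) \left(2 \theta + 3\right)) and decompose: f = \frac{4}{2 \theta + 3} - \frac{2}{\theta + 1}; each piece integrates to a log, atan, or power term.
Check: d/d\theta[- 2 \log{\left(\theta + 1 \right)} + 2 \log{\left(\theta + \frac{3}{2} \right)}] = - \frac{2}{2 \theta^{2} + 5 \theta + 3}, which equals f(\theta).

An antiderivative is F(\theta) = - 2 \log{\left(\theta + 1 \right)} + 2 \log{\left(\theta + \frac{3}{2} \right)}.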